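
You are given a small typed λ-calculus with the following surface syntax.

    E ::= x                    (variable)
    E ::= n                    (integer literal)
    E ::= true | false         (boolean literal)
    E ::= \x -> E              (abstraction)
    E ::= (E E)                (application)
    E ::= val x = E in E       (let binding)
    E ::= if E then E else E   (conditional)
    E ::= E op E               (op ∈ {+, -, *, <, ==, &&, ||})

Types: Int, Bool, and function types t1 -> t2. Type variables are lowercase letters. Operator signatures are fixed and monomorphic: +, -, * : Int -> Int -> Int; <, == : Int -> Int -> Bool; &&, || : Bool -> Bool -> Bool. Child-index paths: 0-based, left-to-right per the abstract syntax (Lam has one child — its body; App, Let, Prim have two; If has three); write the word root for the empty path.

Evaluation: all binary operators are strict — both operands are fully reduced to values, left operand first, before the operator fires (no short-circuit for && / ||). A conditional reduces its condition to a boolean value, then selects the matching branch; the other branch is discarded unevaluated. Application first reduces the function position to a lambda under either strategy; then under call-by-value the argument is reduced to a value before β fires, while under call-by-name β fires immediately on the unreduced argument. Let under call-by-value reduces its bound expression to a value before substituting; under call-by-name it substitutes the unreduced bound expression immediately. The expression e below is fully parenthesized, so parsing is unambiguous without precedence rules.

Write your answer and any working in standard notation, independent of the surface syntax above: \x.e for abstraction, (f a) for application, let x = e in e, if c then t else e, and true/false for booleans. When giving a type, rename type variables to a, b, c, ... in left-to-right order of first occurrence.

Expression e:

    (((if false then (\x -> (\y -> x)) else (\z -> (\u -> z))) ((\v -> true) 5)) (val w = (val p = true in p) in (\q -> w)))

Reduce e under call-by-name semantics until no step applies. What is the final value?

Answer: true

Working:
step 0: (((if false then (\x.(\y.x)) else (\z.(\u.z))) ((\v.true) 5)) (let w = (let p = true in p) in (\q.w)))
step 1: [if@0.0] (((\z.(\u.z)) ((\v.true) 5)) (let w = (let p = true in p) in (\q.w)))
step 2: [beta@0] ((\u.((\v.true) 5)) (let w = (let p = true in p) in (\q.w)))
step 3: [beta@root] ((\v.true) 5)
step 4: [beta@root] true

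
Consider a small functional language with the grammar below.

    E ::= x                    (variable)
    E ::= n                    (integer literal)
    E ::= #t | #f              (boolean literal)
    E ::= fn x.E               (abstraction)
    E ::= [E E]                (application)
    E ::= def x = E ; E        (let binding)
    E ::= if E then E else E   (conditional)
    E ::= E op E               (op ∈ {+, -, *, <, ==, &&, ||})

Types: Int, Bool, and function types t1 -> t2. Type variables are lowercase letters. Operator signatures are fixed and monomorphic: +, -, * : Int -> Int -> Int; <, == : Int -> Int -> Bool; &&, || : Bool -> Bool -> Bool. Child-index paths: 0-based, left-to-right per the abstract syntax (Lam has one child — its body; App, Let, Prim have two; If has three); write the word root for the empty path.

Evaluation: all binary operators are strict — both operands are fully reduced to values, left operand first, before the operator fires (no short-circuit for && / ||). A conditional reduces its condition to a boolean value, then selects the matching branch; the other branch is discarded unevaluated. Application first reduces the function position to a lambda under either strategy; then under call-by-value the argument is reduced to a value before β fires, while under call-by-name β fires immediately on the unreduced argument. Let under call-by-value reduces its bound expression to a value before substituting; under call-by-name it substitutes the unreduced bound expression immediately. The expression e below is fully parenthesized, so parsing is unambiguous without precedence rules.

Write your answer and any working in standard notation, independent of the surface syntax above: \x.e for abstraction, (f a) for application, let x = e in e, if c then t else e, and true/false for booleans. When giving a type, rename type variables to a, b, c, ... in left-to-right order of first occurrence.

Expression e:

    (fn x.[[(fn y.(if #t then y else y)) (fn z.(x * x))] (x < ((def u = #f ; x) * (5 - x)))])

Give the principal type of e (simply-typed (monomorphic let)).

Answer: Int -> Int

Derivation:
  unify Bool ~ Bool
y : b
y : b
  unify b ~ b
\y._ : b -> b
x : a
  unify a ~ Int
x : Int
  unify Int ~ Int
\z._ : c -> Int
  unify b -> b ~ (c -> Int) -> d
  unify b ~ c -> Int
  unify c -> Int ~ d
_ _ : c -> Int
x : Int
  unify Int ~ Int
let u : Bool
x : Int
  unify Int ~ Int
  unify Int ~ Int
x : Int
  unify Int ~ Int
  unify Int ~ Int
  unify Int ~ Int
  unify c -> Int ~ Bool -> e
  unify c ~ Bool
  unify Int ~ e
_ _ : Int
\x._ : Int -> Int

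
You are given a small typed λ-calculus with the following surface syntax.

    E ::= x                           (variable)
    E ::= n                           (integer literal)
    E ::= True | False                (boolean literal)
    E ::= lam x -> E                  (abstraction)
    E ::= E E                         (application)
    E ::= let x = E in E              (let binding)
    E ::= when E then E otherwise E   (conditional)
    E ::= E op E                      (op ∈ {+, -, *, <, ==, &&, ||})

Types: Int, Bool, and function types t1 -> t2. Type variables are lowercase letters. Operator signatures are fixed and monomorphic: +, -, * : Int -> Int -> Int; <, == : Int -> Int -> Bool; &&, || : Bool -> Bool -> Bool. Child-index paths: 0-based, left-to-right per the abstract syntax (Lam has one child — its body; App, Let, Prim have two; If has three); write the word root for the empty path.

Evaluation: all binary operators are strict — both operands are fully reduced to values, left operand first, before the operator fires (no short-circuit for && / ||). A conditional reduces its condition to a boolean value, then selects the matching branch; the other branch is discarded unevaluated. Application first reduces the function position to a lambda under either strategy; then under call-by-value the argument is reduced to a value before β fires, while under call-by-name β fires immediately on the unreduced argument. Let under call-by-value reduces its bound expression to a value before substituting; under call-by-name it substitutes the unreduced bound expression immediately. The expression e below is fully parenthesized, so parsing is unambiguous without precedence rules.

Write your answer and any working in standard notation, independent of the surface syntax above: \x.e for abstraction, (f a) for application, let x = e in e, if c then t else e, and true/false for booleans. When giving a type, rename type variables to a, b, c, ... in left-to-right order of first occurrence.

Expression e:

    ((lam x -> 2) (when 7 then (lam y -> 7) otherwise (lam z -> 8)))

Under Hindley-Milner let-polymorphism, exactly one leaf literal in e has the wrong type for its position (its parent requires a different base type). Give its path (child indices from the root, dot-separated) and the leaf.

Answer: 1.0 : 7

Derivation:
\x._ : a -> Int
  unify Int ~ Bool
  FAIL: mismatch Int ~ Bool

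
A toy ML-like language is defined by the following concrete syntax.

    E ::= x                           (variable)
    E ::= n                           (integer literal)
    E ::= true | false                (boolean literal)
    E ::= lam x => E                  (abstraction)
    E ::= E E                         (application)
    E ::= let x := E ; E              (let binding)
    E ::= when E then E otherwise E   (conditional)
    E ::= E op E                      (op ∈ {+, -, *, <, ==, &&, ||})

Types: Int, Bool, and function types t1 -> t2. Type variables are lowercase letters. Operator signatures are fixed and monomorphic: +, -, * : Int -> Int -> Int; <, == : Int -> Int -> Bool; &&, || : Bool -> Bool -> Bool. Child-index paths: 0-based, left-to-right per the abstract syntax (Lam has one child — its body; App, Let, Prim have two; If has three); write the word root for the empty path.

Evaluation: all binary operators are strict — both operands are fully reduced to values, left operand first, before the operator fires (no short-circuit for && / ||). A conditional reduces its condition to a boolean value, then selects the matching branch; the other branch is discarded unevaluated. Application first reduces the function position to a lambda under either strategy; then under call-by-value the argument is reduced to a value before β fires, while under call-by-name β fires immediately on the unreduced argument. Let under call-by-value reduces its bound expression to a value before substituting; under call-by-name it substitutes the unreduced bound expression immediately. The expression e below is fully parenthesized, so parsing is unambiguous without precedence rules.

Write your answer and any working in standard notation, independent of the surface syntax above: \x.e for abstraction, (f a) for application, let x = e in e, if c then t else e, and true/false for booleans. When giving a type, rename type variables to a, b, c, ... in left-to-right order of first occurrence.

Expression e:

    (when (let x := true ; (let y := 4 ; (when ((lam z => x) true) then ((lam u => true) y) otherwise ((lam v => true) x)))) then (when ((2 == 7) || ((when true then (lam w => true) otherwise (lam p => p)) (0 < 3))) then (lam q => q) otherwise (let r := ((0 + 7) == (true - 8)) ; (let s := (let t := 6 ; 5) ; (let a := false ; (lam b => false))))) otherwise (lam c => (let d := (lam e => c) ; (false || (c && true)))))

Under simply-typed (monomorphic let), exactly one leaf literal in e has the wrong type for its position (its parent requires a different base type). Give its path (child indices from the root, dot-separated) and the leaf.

Answer: 1.2.0.1.0 : true

Trace:
let x : Bool
let y : Int
x : Bool
\z._ : a -> Bool
  unify a -> Bool ~ Bool -> b
  unify a ~ Bool
  unify Bool ~ b
_ _ : Bool
  unify Bool ~ Bool
\u._ : c -> Bool
y : Int
  unify c -> Bool ~ Int -> d
  unify c ~ Int
  unify Bool ~ d
_ _ : Bool
\v._ : e -> Bool
x : Bool
  unify e -> Bool ~ Bool -> f
  unify e ~ Bool
  unify Bool ~ f
_ _ : Bool
  unify Bool ~ Bool
  unify Bool ~ Bool
  unify Int ~ Int
  unify Int ~ Int
  unify Bool ~ Bool
  unify Bool ~ Bool
\w._ : g -> Bool
p : h
\p._ : h -> h
  unify g -> Bool ~ h -> h
  unify g ~ h
  unify Bool ~ h
  unify Int ~ Int
  unify Int ~ Int
  unify Bool -> Bool ~ Bool -> i
  unify Bool ~ Bool
  unify Bool ~ i
_ _ : Bool
  unify Bool ~ Bool
  unify Bool ~ Bool
q : j
\q._ : j -> j
  unify Int ~ Int
  unify Int ~ Int
  unify Int ~ Int
  unify Bool ~ Int
  FAIL: mismatch Bool ~ Int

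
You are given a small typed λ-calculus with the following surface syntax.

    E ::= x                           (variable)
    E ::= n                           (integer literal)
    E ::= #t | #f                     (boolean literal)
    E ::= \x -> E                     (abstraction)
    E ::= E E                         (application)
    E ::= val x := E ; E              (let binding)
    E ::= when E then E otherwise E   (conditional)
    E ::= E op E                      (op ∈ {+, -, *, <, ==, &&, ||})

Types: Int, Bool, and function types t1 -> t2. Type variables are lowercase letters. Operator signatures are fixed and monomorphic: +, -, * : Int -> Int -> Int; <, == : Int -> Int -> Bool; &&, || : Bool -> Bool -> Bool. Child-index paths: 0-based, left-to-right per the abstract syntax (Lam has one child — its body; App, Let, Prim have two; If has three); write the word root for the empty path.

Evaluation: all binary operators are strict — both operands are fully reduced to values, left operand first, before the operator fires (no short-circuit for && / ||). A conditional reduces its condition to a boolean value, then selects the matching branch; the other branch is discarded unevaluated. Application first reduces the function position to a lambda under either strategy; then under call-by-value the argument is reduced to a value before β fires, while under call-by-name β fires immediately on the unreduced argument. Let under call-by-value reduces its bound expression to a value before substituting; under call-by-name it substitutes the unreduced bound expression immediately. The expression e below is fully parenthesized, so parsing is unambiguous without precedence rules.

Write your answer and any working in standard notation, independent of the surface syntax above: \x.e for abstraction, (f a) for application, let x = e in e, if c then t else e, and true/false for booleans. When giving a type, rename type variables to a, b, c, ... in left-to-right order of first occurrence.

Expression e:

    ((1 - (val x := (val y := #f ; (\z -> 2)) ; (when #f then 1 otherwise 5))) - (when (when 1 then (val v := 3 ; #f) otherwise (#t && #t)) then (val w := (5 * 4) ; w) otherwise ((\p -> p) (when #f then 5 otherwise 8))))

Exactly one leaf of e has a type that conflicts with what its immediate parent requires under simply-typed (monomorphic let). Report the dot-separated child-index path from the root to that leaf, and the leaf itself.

Answer: 1.0.0 : 1

Derivation:
  unify Int ~ Int
let y : Bool
\z._ : a -> Int
let x : a -> Int
  unify Bool ~ Bool
  unify Int ~ Int
  unify Int ~ Int
  unify Int ~ Int
  unify Int ~ Bool
  FAIL: mismatch Int ~ Bool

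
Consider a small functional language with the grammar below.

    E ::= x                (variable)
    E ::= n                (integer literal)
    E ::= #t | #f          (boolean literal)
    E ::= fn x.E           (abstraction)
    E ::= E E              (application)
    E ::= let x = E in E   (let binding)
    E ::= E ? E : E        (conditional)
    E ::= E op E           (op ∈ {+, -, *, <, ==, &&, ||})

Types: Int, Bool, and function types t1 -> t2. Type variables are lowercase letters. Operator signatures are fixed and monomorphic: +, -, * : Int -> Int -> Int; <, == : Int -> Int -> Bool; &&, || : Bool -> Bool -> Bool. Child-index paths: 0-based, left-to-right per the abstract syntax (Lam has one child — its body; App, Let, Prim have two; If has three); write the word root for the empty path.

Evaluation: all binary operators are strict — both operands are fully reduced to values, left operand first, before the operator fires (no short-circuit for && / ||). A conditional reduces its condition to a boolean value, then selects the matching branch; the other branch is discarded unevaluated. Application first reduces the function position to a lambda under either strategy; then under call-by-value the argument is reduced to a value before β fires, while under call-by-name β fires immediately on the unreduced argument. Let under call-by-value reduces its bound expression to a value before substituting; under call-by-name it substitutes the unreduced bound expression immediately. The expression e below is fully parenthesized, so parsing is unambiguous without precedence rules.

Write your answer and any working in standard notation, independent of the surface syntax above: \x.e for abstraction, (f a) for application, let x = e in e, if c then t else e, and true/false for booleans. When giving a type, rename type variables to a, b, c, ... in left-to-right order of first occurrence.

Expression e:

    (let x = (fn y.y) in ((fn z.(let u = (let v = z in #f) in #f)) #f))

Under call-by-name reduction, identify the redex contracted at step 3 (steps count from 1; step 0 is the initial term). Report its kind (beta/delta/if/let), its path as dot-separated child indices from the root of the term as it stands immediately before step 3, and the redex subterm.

Trace:
step 0: (let x = (\y.y) in ((\z.(let u = (let v = z in false) in false)) false))
step 1: [let@root] ((\z.(let u = (let v = z in false) in false)) false)
step 2: [beta@root] (let u = (let v = false in false) in false)
step 3: [let@root] false

Answer: let at root : (let u = (let v = false in false) in false)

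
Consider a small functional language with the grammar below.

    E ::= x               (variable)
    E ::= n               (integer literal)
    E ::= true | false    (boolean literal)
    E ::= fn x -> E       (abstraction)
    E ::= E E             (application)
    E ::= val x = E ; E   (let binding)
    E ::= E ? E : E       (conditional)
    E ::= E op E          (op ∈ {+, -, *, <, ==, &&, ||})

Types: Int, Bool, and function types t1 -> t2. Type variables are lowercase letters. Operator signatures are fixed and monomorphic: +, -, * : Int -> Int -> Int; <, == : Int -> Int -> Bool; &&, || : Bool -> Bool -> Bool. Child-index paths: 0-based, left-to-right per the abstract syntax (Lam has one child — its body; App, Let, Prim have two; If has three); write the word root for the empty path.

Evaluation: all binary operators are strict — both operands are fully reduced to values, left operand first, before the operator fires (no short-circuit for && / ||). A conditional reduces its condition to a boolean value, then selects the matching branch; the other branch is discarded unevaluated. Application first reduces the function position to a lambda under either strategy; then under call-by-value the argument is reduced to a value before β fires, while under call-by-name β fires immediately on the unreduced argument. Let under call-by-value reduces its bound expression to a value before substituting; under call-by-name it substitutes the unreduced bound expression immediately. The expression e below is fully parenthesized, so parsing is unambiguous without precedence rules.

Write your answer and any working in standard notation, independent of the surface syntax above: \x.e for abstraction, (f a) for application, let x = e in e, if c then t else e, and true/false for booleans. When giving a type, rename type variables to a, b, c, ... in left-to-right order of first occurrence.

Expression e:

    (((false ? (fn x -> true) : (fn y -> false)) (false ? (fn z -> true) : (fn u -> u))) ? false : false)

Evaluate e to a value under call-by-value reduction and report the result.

Answer: false

Working:
step 0: (if ((if false then (\x.true) else (\y.false)) (if false then (\z.true) else (\u.u))) then false else false)
step 1: [if@0.0] (if ((\y.false) (if false then (\z.true) else (\u.u))) then false else false)
step 2: [if@0.1] (if ((\y.false) (\u.u)) then false else false)
step 3: [beta@0] (if false then false else false)
step 4: [if@root] false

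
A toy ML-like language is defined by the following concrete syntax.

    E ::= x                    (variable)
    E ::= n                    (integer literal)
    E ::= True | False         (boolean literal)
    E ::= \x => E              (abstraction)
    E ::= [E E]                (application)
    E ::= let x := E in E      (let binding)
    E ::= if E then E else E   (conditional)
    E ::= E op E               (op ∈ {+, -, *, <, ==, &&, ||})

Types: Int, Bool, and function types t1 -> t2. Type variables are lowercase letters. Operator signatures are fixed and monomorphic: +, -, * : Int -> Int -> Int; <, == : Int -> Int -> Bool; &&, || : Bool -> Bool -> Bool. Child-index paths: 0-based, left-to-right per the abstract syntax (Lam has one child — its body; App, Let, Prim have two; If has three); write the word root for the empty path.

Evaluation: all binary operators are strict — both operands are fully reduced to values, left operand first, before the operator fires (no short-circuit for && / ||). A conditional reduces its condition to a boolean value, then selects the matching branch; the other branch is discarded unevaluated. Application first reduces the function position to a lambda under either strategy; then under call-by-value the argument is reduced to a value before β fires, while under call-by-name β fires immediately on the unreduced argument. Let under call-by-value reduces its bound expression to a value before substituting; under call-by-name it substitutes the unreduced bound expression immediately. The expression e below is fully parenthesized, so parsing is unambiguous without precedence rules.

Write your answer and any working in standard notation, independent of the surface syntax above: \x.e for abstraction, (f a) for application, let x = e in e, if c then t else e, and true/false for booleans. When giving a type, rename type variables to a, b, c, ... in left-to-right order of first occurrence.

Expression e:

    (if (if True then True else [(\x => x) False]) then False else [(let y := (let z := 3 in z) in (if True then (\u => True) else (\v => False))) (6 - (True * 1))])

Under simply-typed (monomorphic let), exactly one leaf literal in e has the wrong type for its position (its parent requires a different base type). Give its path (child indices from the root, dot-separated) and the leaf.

Trace:
  unify Bool ~ Bool
x : a
\x._ : a -> a
  unify a -> a ~ Bool -> b
  unify a ~ Bool
  unify Bool ~ b
_ _ : Bool
  unify Bool ~ Bool
  unify Bool ~ Bool
let z : Int
z : Int
let y : Int
  unify Bool ~ Bool
\u._ : c -> Bool
\v._ : d -> Bool
  unify c -> Bool ~ d -> Bool
  unify c ~ d
  unify Bool ~ Bool
  unify Int ~ Int
  unify Bool ~ Int
  FAIL: mismatch Bool ~ Int

Answer: 2.1.1.0 : true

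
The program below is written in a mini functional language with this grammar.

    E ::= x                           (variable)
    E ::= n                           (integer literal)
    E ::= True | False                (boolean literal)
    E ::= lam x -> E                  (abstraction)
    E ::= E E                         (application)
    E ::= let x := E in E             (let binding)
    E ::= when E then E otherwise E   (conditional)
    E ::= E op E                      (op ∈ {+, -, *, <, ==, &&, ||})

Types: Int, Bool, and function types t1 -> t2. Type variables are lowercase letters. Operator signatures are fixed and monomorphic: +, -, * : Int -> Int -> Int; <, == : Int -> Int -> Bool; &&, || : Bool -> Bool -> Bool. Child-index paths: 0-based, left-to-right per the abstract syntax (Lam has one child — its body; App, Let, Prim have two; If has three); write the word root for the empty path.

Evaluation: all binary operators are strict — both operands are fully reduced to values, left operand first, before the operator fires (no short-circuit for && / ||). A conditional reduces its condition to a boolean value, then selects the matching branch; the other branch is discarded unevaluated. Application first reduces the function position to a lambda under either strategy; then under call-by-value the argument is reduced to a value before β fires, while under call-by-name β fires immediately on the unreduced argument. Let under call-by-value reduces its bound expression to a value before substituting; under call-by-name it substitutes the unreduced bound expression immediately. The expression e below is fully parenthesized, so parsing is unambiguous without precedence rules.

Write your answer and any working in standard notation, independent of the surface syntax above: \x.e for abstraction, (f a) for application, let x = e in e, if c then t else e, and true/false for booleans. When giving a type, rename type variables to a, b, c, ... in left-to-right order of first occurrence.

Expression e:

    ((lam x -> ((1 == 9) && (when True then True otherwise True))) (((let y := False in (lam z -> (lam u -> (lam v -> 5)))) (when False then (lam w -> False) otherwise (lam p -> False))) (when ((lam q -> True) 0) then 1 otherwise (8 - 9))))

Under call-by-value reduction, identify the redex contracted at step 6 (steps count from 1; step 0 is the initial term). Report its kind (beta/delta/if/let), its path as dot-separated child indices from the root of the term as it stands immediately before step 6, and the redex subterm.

Answer: beta at 1 : ((\u.(\v.5)) 1)

Working:
step 0: ((\x.((1 == 9) && (if true then true else true))) (((let y = false in (\z.(\u.(\v.5)))) (if false then (\w.false) else (\p.false))) (if ((\q.true) 0) then 1 else (8 - 9))))
step 1: [let@1.0.0] ((\x.((1 == 9) && (if true then true else true))) (((\z.(\u.(\v.5))) (if false then (\w.false) else (\p.false))) (if ((\q.true) 0) then 1 else (8 - 9))))
step 2: [if@1.0.1] ((\x.((1 == 9) && (if true then true else true))) (((\z.(\u.(\v.5))) (\p.false)) (if ((\q.true) 0) then 1 else (8 - 9))))
step 3: [beta@1.0] ((\x.((1 == 9) && (if true then true else true))) ((\u.(\v.5)) (if ((\q.true) 0) then 1 else (8 - 9))))
step 4: [beta@1.1.0] ((\x.((1 == 9) && (if true then true else true))) ((\u.(\v.5)) (if true then 1 else (8 - 9))))
step 5: [if@1.1] ((\x.((1 == 9) && (if true then true else true))) ((\u.(\v.5)) 1))
step 6: [beta@1] ((\x.((1 == 9) && (if true then true else true))) (\v.5))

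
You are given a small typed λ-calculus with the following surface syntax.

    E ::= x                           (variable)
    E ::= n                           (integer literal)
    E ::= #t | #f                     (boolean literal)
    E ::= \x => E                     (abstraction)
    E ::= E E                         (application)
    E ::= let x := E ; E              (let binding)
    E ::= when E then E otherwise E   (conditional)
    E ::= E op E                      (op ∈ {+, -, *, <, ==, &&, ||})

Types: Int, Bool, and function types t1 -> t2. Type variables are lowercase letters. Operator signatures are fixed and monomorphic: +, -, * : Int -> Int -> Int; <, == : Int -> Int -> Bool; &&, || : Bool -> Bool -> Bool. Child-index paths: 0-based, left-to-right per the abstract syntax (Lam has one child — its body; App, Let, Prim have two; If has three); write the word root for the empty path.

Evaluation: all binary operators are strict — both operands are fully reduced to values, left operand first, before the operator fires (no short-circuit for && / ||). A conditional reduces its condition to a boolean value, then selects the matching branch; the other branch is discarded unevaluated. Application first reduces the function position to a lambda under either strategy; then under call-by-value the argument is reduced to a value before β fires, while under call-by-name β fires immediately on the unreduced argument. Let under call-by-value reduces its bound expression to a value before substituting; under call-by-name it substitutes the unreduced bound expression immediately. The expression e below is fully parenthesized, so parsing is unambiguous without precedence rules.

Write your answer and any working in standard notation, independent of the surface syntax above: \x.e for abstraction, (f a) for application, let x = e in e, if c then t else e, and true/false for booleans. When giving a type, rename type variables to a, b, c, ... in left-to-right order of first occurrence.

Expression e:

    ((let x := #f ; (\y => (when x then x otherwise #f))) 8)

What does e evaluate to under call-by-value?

Answer: false

Working:
step 0: ((let x = false in (\y.(if x then x else false))) 8)
step 1: [let@0] ((\y.(if false then false else false)) 8)
step 2: [beta@root] (if false then false else false)
step 3: [if@root] false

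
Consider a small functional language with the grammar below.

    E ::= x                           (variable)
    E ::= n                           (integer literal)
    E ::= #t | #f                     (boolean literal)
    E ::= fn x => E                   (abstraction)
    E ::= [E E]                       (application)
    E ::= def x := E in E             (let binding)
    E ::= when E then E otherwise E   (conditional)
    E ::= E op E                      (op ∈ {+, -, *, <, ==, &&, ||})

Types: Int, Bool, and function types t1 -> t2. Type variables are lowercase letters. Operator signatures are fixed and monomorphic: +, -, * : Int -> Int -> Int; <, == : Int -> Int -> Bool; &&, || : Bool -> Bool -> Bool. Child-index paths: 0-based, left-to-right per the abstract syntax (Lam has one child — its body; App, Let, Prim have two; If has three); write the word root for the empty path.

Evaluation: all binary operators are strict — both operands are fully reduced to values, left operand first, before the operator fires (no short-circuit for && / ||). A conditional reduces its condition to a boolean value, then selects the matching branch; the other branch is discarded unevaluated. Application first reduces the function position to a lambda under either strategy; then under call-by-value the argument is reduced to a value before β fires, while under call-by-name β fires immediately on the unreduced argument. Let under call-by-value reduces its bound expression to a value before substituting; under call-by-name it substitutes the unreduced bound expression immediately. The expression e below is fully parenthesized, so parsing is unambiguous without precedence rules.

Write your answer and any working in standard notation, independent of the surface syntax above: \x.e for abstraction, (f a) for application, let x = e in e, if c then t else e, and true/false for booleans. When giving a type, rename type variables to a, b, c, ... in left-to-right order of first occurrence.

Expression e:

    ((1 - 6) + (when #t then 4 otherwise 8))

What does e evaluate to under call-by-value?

Answer: -1

Trace:
step 0: ((1 - 6) + (if true then 4 else 8))
step 1: [delta@0] (-5 + (if true then 4 else 8))
step 2: [if@1] (-5 + 4)
step 3: [delta@root] -1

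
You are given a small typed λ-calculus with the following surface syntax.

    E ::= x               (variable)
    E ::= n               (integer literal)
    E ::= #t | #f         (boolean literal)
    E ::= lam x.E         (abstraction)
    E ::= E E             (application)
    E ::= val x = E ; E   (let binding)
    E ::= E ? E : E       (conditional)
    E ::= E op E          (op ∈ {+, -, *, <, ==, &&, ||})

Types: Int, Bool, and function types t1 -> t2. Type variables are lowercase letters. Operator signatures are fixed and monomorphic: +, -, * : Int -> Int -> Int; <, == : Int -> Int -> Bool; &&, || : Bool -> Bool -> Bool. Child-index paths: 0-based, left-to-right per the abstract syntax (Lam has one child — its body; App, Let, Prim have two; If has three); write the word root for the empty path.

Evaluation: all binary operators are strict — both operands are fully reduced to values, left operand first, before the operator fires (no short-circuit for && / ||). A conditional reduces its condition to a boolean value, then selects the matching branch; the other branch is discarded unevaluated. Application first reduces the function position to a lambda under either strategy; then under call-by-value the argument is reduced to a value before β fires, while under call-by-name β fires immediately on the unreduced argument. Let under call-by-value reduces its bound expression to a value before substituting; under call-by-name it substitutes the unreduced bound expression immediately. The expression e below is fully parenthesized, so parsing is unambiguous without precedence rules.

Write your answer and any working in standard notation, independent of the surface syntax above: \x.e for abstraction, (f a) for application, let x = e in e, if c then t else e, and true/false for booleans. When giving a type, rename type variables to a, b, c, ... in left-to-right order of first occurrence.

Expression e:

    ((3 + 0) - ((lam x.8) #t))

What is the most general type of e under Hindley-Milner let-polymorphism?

Derivation:
  unify Int ~ Int
  unify Int ~ Int
  unify Int ~ Int
\x._ : a -> Int
  unify a -> Int ~ Bool -> b
  unify a ~ Bool
  unify Int ~ b
_ _ : Int
  unify Int ~ Int

Answer: Int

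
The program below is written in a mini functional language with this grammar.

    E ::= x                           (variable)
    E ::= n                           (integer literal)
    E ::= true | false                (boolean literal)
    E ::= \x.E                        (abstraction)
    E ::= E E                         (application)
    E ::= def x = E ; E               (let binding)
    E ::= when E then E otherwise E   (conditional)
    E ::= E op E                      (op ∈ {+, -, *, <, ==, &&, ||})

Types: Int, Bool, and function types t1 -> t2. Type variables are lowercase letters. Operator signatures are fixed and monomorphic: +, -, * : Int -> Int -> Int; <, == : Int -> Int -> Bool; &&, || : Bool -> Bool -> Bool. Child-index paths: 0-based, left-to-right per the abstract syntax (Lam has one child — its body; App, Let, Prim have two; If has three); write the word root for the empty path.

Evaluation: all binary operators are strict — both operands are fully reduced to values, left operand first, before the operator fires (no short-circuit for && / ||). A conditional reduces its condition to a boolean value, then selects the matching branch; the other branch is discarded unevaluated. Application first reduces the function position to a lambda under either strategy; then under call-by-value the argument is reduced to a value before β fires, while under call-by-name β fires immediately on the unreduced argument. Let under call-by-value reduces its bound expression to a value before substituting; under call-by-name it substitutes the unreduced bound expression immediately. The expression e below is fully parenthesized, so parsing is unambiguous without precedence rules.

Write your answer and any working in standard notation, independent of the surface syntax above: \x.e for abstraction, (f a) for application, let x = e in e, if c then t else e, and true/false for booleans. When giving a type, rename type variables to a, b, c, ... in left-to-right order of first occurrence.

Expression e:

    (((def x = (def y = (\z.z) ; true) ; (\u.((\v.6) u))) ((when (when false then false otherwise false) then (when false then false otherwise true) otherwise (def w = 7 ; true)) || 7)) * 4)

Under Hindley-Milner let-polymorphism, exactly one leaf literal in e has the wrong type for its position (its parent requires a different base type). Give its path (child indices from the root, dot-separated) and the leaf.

Answer: 0.1.1 : 7

Derivation:
z : a
\z._ : a -> a
let y : forall. a -> a
let x : Bool
\v._ : c -> Int
u : b
  unify c -> Int ~ b -> d
  unify c ~ b
  unify Int ~ d
_ _ : Int
\u._ : b -> Int
  unify Bool ~ Bool
  unify Bool ~ Bool
  unify Bool ~ Bool
  unify Bool ~ Bool
  unify Bool ~ Bool
let w : Int
  unify Bool ~ Bool
  unify Bool ~ Bool
  unify Int ~ Bool
  FAIL: mismatch Int ~ Bool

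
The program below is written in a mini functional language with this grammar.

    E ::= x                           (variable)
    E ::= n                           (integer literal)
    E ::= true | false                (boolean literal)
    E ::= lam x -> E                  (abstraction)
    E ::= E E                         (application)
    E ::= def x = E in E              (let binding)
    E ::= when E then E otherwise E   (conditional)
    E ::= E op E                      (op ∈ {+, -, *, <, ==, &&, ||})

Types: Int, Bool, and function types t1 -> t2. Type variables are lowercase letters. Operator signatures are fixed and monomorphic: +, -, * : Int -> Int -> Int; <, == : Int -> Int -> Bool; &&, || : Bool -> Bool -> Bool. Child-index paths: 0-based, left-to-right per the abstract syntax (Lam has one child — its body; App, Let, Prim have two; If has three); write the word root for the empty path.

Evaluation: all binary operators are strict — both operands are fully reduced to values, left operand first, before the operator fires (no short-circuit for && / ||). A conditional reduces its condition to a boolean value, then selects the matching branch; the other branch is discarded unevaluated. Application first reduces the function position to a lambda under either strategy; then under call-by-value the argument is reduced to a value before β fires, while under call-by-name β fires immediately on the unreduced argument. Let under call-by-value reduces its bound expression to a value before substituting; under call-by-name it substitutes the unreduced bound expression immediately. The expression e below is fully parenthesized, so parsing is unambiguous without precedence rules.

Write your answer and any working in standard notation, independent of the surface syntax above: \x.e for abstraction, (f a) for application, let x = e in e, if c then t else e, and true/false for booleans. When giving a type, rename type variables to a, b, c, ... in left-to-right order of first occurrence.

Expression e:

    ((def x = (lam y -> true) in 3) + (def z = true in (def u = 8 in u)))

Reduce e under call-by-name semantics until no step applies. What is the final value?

Answer: 11

Working:
step 0: ((let x = (\y.true) in 3) + (let z = true in (let u = 8 in u)))
step 1: [let@0] (3 + (let z = true in (let u = 8 in u)))
step 2: [let@1] (3 + (let u = 8 in u))
step 3: [let@1] (3 + 8)
step 4: [delta@root] 11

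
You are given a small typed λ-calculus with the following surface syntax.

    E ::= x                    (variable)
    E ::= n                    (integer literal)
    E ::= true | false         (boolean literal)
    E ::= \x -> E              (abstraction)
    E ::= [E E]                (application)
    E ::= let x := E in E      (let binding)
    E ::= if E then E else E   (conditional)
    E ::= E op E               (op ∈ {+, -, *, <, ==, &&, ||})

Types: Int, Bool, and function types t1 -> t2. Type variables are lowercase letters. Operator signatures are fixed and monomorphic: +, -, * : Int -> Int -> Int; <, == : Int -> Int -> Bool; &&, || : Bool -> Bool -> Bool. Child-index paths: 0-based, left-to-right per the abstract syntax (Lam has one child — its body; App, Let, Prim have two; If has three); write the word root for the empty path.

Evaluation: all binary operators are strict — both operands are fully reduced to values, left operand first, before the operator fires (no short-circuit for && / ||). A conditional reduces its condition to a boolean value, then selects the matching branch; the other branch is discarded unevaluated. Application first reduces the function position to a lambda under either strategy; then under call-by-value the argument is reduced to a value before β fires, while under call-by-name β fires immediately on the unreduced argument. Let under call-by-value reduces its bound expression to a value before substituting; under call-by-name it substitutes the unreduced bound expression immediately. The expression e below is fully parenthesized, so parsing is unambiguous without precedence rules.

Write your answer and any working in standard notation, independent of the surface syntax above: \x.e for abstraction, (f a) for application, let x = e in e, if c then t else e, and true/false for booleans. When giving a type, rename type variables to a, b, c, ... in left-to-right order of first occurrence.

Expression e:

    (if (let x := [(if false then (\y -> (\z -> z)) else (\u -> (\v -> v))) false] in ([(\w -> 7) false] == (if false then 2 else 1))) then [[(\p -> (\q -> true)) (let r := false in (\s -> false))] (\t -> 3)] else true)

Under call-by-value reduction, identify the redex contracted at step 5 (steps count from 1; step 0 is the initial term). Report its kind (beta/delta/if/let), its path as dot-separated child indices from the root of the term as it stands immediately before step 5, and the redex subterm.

Working:
step 0: (if (let x = ((if false then (\y.(\z.z)) else (\u.(\v.v))) false) in (((\w.7) false) == (if false then 2 else 1))) then (((\p.(\q.true)) (let r = false in (\s.false))) (\t.3)) else true)
step 1: [if@0.0.0] (if (let x = ((\u.(\v.v)) false) in (((\w.7) false) == (if false then 2 else 1))) then (((\p.(\q.true)) (let r = false in (\s.false))) (\t.3)) else true)
step 2: [beta@0.0] (if (let x = (\v.v) in (((\w.7) false) == (if false then 2 else 1))) then (((\p.(\q.true)) (let r = false in (\s.false))) (\t.3)) else true)
step 3: [let@0] (if (((\w.7) false) == (if false then 2 else 1)) then (((\p.(\q.true)) (let r = false in (\s.false))) (\t.3)) else true)
step 4: [beta@0.0] (if (7 == (if false then 2 else 1)) then (((\p.(\q.true)) (let r = false in (\s.false))) (\t.3)) else true)
step 5: [if@0.1] (if (7 == 1) then (((\p.(\q.true)) (let r = false in (\s.false))) (\t.3)) else true)

Answer: if at 0.1 : (if false then 2 else 1)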